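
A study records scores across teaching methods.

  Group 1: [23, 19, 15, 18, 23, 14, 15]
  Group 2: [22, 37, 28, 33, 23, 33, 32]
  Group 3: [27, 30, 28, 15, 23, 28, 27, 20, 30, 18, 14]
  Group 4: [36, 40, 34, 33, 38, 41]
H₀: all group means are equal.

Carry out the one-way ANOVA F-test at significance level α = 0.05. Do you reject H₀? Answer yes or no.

Group means [18.14, 29.71, 23.64, 37.00], grand mean 26.355
SSB = Σnᵢ(x̄ᵢ−x̄)² = 1312.266; SSW = ΣΣ(x−x̄ᵢ)² = 678.831
MSB = 1312.266/3 = 437.4219; MSW = 678.831/27 = 25.1419
F = MSB/MSW = 17.3981
df = (3, 27)
p-value (upper-tail) = 0.00000
At α=0.05: p < α → reject H₀

reject H₀: yes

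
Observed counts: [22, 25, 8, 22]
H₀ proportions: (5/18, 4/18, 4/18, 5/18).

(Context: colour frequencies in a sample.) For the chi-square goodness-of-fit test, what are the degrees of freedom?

degrees of freedom = 3

df = k − 1 = 4 − 1 = 3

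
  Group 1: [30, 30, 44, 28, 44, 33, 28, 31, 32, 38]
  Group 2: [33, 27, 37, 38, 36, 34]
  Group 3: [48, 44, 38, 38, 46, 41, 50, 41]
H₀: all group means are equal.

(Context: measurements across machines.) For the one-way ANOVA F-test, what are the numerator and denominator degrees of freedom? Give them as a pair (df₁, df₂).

k = 3 groups, N = 24 total
df = (k−1, N−k) = (3−1, 24−3) = (2, 21)

degrees of freedom = [2, 21]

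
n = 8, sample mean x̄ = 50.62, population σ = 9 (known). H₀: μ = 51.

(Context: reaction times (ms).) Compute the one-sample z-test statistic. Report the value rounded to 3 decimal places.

test statistic = -0.119

SE = σ/√n = 9/√8 = 3.1820
z = (x̄−μ₀)/SE = (50.62−51)/3.1820 = -0.1194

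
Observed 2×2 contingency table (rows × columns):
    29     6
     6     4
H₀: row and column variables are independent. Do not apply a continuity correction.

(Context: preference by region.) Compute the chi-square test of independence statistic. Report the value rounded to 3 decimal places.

Row totals [35, 10], col totals [35, 10], n=45
χ² = (29−27.22)²/27.22 + (6−7.78)²/7.78 + (6−7.78)²/7.78 + (4−2.22)²/2.22 = 2.3510
df = 1

test statistic = 2.351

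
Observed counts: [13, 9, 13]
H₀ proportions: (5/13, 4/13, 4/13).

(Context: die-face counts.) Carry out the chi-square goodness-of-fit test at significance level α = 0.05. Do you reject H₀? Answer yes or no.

n = 35; E_i = n·p_i = [13.46, 10.77, 10.77]
χ² = (13−13.46)²/13.46 + (9−10.77)²/10.77 + (13−10.77)²/10.77 = 0.7686
df = 2
p-value (upper-tail) = 0.68094
At α=0.05: p ≥ α → fail to reject H₀

reject H₀: no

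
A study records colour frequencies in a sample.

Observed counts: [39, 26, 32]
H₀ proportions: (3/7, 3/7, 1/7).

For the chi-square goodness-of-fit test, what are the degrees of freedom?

df = k − 1 = 3 − 1 = 2

degrees of freedom = 2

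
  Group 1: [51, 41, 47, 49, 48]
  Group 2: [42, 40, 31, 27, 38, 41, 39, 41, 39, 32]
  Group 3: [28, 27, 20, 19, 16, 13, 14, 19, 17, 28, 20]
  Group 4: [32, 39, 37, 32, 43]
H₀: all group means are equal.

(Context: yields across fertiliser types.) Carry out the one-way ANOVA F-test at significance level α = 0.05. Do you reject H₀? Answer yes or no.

Group means [47.20, 37.00, 20.09, 36.60], grand mean 32.581
SSB = Σnᵢ(x̄ᵢ−x̄)² = 3060.639; SSW = ΣΣ(x−x̄ᵢ)² = 670.909
MSB = 3060.639/3 = 1020.2131; MSW = 670.909/27 = 24.8485
F = MSB/MSW = 41.0574
df = (3, 27)
p-value (upper-tail) = 0.00000
At α=0.05: p < α → reject H₀

reject H₀: yes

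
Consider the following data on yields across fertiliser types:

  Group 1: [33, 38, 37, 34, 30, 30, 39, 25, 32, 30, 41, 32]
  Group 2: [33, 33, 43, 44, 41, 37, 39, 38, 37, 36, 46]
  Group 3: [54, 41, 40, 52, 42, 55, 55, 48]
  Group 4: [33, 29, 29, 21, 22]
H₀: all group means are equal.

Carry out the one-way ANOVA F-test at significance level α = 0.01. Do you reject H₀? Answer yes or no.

reject H₀: yes

Group means [33.42, 38.82, 48.38, 26.80], grand mean 37.472
SSB = Σnᵢ(x̄ᵢ−x̄)² = 1737.744; SSW = ΣΣ(x−x̄ᵢ)² = 819.228
MSB = 1737.744/3 = 579.2481; MSW = 819.228/32 = 25.6009
F = MSB/MSW = 22.6261
df = (3, 32)
p-value (upper-tail) = 0.00000
At α=0.01: p < α → reject H₀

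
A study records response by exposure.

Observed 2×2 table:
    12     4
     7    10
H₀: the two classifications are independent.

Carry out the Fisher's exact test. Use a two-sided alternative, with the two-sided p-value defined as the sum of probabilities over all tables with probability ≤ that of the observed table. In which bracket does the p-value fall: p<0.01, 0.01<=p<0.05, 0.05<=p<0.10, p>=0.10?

p-value bracket: 0.05<=p<0.10

Margins: r₁=16, r₂=17, c₁=19, c₂=14, n=33
p_obs = C(16,12)·C(17,7)/C(33,19); sum pmf over tables with pmf ≤ p_obs
p-value (two-sided) = 0.07986
→ bracket: 0.05<=p<0.10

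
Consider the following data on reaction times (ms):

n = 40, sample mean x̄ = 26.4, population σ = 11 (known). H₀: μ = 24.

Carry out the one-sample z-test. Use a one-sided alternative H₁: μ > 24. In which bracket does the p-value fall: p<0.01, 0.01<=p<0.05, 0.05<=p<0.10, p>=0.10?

SE = σ/√n = 11/√40 = 1.7393
z = (x̄−μ₀)/SE = (26.4−24)/1.7393 = 1.3799
p-value (one-sided, H₁ greater) = 0.08381
→ bracket: 0.05<=p<0.10

p-value bracket: 0.05<=p<0.10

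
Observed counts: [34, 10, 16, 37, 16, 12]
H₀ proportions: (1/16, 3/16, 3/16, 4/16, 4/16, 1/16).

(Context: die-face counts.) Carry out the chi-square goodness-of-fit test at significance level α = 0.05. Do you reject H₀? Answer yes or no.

n = 125; E_i = n·p_i = [7.81, 23.44, 23.44, 31.25, 31.25, 7.81]
χ² = (34−7.81)²/7.81 + (10−23.44)²/23.44 + (16−23.44)²/23.44 + (37−31.25)²/31.25 + (16−31.25)²/31.25 + (12−7.81)²/7.81 = 108.5893
df = 5
p-value (upper-tail) = 0.00000
At α=0.05: p < α → reject H₀

reject H₀: yes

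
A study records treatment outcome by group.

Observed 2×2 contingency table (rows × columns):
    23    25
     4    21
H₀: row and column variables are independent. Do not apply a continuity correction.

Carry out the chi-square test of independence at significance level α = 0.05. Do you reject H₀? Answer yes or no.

reject H₀: yes

Row totals [48, 25], col totals [27, 46], n=73
χ² = (23−17.75)²/17.75 + (25−30.25)²/30.25 + (4−9.25)²/9.25 + (21−15.75)²/15.75 = 7.1848
df = 1
p-value (upper-tail) = 0.00735
At α=0.05: p < α → reject H₀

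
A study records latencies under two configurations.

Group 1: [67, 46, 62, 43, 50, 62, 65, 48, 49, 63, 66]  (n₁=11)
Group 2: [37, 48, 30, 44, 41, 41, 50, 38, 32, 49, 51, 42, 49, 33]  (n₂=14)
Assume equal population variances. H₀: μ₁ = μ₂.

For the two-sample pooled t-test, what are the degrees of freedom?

degrees of freedom = 23

df = n₁ + n₂ − 2 = 11 + 14 − 2 = 23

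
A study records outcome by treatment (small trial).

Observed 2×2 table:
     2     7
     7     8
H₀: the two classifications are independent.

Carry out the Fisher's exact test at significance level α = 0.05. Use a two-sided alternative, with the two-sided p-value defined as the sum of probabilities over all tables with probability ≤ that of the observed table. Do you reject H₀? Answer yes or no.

reject H₀: no

Margins: r₁=9, r₂=15, c₁=9, c₂=15, n=24
p_obs = C(9,2)·C(15,7)/C(24,9); sum pmf over tables with pmf ≤ p_obs
p-value (two-sided) = 0.38907
At α=0.05: p ≥ α → fail to reject H₀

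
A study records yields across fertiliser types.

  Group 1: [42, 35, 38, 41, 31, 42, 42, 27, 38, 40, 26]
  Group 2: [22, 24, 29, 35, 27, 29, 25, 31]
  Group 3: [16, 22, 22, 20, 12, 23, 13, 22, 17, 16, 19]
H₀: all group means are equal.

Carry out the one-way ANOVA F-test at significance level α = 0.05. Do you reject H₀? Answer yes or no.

Group means [36.55, 27.75, 18.36], grand mean 27.533
SSB = Σnᵢ(x̄ᵢ−x̄)² = 1818.694; SSW = ΣΣ(x−x̄ᵢ)² = 628.773
MSB = 1818.694/2 = 909.3470; MSW = 628.773/27 = 23.2879
F = MSB/MSW = 39.0481
df = (2, 27)
p-value (upper-tail) = 0.00000
At α=0.05: p < α → reject H₀

reject H₀: yes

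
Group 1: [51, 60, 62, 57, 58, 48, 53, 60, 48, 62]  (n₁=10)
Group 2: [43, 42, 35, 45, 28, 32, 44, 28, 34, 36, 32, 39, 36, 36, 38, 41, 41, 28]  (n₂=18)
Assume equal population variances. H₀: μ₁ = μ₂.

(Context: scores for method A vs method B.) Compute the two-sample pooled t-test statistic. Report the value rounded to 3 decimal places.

test statistic = 8.913

x̄₁=55.900, s₁=5.486, n₁=10
x̄₂=36.556, s₂=5.512, n₂=18
s_p² = [9·5.486² + 17·5.512²]/26 = 30.2825
SE = √(s_p²·(1/10+1/18)) = 2.1704
t = (55.900−36.556)/2.1704 = 8.9129
df = 26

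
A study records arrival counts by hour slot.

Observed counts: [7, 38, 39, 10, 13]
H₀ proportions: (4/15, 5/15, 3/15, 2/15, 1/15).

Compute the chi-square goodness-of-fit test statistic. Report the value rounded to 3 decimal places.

test statistic = 36.979

n = 107; E_i = n·p_i = [28.53, 35.67, 21.40, 14.27, 7.13]
χ² = (7−28.53)²/28.53 + (38−35.67)²/35.67 + (39−21.40)²/21.40 + (10−14.27)²/14.27 + (13−7.13)²/7.13 = 36.9790
df = 4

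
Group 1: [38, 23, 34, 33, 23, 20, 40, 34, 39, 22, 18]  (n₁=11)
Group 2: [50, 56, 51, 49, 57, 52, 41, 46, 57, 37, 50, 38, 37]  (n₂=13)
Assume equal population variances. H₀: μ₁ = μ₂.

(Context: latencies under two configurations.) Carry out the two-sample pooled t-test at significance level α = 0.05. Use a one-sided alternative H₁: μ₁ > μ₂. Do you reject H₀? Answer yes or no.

x̄₁=29.455, s₁=8.299, n₁=11
x̄₂=47.769, s₂=7.384, n₂=13
s_p² = [10·8.299² + 12·7.384²]/22 = 61.0470
SE = √(s_p²·(1/11+1/13)) = 3.2009
t = (29.455−47.769)/3.2009 = -5.7218
df = 22
p-value (one-sided, H₁ greater) = 1.00000
At α=0.05: p ≥ α → fail to reject H₀

reject H₀: no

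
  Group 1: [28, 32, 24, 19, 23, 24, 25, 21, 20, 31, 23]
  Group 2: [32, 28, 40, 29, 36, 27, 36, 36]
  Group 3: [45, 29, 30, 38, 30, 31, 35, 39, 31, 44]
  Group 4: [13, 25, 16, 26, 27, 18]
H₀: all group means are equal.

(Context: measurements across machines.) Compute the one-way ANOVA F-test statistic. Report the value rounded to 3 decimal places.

Group means [24.55, 33.00, 35.20, 20.83], grand mean 28.886
SSB = Σnᵢ(x̄ᵢ−x̄)² = 1130.382; SSW = ΣΣ(x−x̄ᵢ)² = 831.161
MSB = 1130.382/3 = 376.7941; MSW = 831.161/31 = 26.8116
F = MSB/MSW = 14.0534
df = (3, 31)

test statistic = 14.053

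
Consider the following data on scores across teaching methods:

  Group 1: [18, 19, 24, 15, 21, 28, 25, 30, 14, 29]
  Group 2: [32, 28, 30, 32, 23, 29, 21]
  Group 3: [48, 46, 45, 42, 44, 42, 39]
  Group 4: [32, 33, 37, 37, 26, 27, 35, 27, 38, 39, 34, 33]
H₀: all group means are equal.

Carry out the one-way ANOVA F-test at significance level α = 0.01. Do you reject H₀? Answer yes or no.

Group means [22.30, 27.86, 43.71, 33.17], grand mean 31.167
SSB = Σnᵢ(x̄ᵢ−x̄)² = 2012.948; SSW = ΣΣ(x−x̄ᵢ)² = 684.052
MSB = 2012.948/3 = 670.9825; MSW = 684.052/32 = 21.3766
F = MSB/MSW = 31.3886
df = (3, 32)
p-value (upper-tail) = 0.00000
At α=0.01: p < α → reject H₀

reject H₀: yes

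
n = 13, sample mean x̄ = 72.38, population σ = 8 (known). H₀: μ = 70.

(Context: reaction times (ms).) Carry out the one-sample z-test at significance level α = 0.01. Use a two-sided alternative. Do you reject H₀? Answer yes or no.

SE = σ/√n = 8/√13 = 2.2188
z = (x̄−μ₀)/SE = (72.38−70)/2.2188 = 1.0727
p-value (two-sided) = 0.28343
At α=0.01: p ≥ α → fail to reject H₀

reject H₀: no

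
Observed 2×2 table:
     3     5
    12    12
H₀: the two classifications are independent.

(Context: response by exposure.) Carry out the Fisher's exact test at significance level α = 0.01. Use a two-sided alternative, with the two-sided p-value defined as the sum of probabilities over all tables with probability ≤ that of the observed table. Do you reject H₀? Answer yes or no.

Margins: r₁=8, r₂=24, c₁=15, c₂=17, n=32
p_obs = C(8,3)·C(24,12)/C(32,15); sum pmf over tables with pmf ≤ p_obs
p-value (two-sided) = 0.69114
At α=0.01: p ≥ α → fail to reject H₀

reject H₀: no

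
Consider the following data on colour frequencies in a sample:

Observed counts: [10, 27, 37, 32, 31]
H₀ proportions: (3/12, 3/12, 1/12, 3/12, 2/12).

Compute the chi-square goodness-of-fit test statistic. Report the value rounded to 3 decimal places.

test statistic = 79.102

n = 137; E_i = n·p_i = [34.25, 34.25, 11.42, 34.25, 22.83]
χ² = (10−34.25)²/34.25 + (27−34.25)²/34.25 + (37−11.42)²/11.42 + (32−34.25)²/34.25 + (31−22.83)²/22.83 = 79.1022
df = 4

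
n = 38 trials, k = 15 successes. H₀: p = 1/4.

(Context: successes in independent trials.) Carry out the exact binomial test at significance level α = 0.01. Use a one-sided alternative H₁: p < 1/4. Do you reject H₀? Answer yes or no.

reject H₀: no

Exact binomial: n=38, k=15, p₀=1/4=0.2500
P(X≤15) from Σ C(n,i)·p₀^i·(1−p₀)^(n−i)
p-value (one-sided, H₁ less) = 0.98445
At α=0.01: p ≥ α → fail to reject H₀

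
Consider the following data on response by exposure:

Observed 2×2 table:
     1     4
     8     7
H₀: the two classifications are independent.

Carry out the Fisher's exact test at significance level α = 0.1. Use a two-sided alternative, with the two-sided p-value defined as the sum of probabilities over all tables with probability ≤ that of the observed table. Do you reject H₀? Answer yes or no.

Margins: r₁=5, r₂=15, c₁=9, c₂=11, n=20
p_obs = C(5,1)·C(15,8)/C(20,9); sum pmf over tables with pmf ≤ p_obs
p-value (two-sided) = 0.31889
At α=0.1: p ≥ α → fail to reject H₀

reject H₀: no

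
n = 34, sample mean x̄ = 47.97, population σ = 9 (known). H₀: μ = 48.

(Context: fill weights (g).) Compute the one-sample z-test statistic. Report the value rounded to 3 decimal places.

test statistic = -0.019

SE = σ/√n = 9/√34 = 1.5435
z = (x̄−μ₀)/SE = (47.97−48)/1.5435 = -0.0194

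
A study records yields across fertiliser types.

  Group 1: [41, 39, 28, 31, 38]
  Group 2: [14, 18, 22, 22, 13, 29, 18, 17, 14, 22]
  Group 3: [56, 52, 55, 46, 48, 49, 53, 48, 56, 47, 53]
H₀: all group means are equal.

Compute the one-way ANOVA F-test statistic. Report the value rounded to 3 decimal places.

Group means [35.40, 18.90, 51.18], grand mean 35.731
SSB = Σnᵢ(x̄ᵢ−x̄)² = 5459.379; SSW = ΣΣ(x−x̄ᵢ)² = 481.736
MSB = 5459.379/2 = 2729.6895; MSW = 481.736/23 = 20.9451
F = MSB/MSW = 130.3262
df = (2, 23)

test statistic = 130.326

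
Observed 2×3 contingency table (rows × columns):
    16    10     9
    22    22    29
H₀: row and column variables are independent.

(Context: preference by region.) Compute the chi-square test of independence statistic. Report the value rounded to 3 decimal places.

Row totals [35, 73], col totals [38, 32, 38], n=108
χ² = (16−12.31)²/12.31 + (10−10.37)²/10.37 + (9−12.31)²/12.31 + (22−25.69)²/25.69 + (22−21.63)²/21.63 + (29−25.69)²/25.69 = 2.9711
df = 2

test statistic = 2.971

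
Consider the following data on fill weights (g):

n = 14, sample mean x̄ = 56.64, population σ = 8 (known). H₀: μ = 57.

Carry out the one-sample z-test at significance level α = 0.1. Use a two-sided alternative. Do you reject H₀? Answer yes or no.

reject H₀: no

SE = σ/√n = 8/√14 = 2.1381
z = (x̄−μ₀)/SE = (56.64−57)/2.1381 = -0.1684
p-value (two-sided) = 0.86629
At α=0.1: p ≥ α → fail to reject H₀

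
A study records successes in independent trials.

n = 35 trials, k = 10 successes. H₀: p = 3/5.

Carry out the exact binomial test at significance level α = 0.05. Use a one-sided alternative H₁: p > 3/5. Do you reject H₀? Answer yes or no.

reject H₀: no

Exact binomial: n=35, k=10, p₀=3/5=0.6000
P(X≥10) from Σ C(n,i)·p₀^i·(1−p₀)^(n−i)
p-value (one-sided, H₁ greater) = 0.99996
At α=0.05: p ≥ α → fail to reject H₀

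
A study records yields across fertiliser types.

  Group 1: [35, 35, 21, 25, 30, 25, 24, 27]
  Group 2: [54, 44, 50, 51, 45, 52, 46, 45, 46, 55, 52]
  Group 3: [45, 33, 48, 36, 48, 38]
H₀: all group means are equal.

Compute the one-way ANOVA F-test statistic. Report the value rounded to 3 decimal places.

Group means [27.75, 49.09, 41.33], grand mean 40.400
SSB = Σnᵢ(x̄ᵢ−x̄)² = 2116.258; SSW = ΣΣ(x−x̄ᵢ)² = 555.742
MSB = 2116.258/2 = 1058.1288; MSW = 555.742/22 = 25.2610
F = MSB/MSW = 41.8878
df = (2, 22)

test statistic = 41.888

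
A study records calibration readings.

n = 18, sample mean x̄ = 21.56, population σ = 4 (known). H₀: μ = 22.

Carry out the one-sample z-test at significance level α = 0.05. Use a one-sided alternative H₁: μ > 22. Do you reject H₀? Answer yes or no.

reject H₀: no

SE = σ/√n = 4/√18 = 0.9428
z = (x̄−μ₀)/SE = (21.56−22)/0.9428 = -0.4667
p-value (one-sided, H₁ greater) = 0.67964
At α=0.05: p ≥ α → fail to reject H₀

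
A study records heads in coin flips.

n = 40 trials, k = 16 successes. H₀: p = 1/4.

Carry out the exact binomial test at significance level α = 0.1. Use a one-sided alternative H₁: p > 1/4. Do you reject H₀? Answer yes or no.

Exact binomial: n=40, k=16, p₀=1/4=0.2500
P(X≥16) from Σ C(n,i)·p₀^i·(1−p₀)^(n−i)
p-value (one-sided, H₁ greater) = 0.02624
At α=0.1: p < α → reject H₀

reject H₀: yes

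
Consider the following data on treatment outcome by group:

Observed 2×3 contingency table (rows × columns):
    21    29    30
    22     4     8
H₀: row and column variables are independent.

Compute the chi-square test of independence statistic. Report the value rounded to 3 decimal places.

Row totals [80, 34], col totals [43, 33, 38], n=114
χ² = (21−30.18)²/30.18 + (29−23.16)²/23.16 + (30−26.67)²/26.67 + (22−12.82)²/12.82 + (4−9.84)²/9.84 + (8−11.33)²/11.33 = 15.6933
df = 2

test statistic = 15.693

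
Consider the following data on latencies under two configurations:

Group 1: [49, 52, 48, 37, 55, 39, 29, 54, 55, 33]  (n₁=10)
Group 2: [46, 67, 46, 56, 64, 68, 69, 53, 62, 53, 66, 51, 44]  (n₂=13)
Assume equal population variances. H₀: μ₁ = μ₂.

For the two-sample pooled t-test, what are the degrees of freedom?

degrees of freedom = 21

df = n₁ + n₂ − 2 = 10 + 13 − 2 = 21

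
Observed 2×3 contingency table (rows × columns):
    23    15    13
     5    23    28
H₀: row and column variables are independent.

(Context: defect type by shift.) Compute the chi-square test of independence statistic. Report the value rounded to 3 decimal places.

Row totals [51, 56], col totals [28, 38, 41], n=107
χ² = (23−13.35)²/13.35 + (15−18.11)²/18.11 + (13−19.54)²/19.54 + (5−14.65)²/14.65 + (23−19.89)²/19.89 + (28−21.46)²/21.46 = 18.5503
df = 2

test statistic = 18.550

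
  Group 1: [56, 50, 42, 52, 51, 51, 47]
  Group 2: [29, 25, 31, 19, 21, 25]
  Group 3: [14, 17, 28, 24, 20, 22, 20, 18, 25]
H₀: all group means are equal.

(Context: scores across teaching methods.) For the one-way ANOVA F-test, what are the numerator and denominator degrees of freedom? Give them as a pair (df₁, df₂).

degrees of freedom = [2, 19]

k = 3 groups, N = 22 total
df = (k−1, N−k) = (3−1, 22−3) = (2, 19)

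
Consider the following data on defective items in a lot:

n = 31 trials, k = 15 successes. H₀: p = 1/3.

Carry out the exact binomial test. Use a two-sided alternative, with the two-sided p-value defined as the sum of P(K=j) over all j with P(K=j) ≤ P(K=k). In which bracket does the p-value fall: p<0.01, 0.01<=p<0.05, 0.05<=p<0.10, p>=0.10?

Exact binomial: n=31, k=15, p₀=1/3=0.3333
P(X=j) = C(n,j)·p₀^j·(1−p₀)^(n−j); p = Σ P(X=j) over j with P(X=j) ≤ P(X=15)
p-value (two-sided) = 0.08662
→ bracket: 0.05<=p<0.10

p-value bracket: 0.05<=p<0.10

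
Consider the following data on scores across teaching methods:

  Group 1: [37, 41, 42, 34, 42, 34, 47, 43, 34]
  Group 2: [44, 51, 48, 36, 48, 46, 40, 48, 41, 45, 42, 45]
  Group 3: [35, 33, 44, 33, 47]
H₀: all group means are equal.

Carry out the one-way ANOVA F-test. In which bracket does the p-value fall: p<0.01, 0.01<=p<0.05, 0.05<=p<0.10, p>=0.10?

Group means [39.33, 44.50, 38.40], grand mean 41.538
SSB = Σnᵢ(x̄ᵢ−x̄)² = 198.262; SSW = ΣΣ(x−x̄ᵢ)² = 548.200
MSB = 198.262/2 = 99.1308; MSW = 548.200/23 = 23.8348
F = MSB/MSW = 4.1591
df = (2, 23)
p-value (upper-tail) = 0.02872
→ bracket: 0.01<=p<0.05

p-value bracket: 0.01<=p<0.05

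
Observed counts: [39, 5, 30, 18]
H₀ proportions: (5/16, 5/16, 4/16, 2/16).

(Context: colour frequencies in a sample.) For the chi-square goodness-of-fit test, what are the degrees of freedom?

degrees of freedom = 3

df = k − 1 = 4 − 1 = 3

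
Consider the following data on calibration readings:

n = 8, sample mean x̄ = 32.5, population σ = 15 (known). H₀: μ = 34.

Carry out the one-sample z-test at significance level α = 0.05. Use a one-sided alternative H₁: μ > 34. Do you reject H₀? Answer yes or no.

reject H₀: no

SE = σ/√n = 15/√8 = 5.3033
z = (x̄−μ₀)/SE = (32.5−34)/5.3033 = -0.2828
p-value (one-sided, H₁ greater) = 0.61135
At α=0.05: p ≥ α → fail to reject H₀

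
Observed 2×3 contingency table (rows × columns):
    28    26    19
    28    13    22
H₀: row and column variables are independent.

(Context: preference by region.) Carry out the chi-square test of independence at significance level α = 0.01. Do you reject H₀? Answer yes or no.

reject H₀: no

Row totals [73, 63], col totals [56, 39, 41], n=136
χ² = (28−30.06)²/30.06 + (26−20.93)²/20.93 + (19−22.01)²/22.01 + (28−25.94)²/25.94 + (13−18.07)²/18.07 + (22−18.99)²/18.99 = 3.8383
df = 2
p-value (upper-tail) = 0.14673
At α=0.01: p ≥ α → fail to reject H₀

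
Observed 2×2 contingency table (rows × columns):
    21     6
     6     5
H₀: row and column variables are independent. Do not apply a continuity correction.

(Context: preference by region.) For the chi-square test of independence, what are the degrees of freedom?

df = (r−1)(c−1) = (2−1)·(2−1) = 1

degrees of freedom = 1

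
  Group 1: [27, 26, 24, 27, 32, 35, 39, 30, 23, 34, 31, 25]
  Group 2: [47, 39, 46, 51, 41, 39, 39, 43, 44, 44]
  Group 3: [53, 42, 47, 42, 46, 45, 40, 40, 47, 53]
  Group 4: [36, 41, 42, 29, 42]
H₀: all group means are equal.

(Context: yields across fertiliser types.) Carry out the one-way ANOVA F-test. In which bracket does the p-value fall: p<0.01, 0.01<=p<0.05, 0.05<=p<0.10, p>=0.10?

p-value bracket: p<0.01

Group means [29.42, 43.30, 45.50, 38.00], grand mean 38.676
SSB = Σnᵢ(x̄ᵢ−x̄)² = 1710.591; SSW = ΣΣ(x−x̄ᵢ)² = 737.517
MSB = 1710.591/3 = 570.1971; MSW = 737.517/33 = 22.3490
F = MSB/MSW = 25.5133
df = (3, 33)
p-value (upper-tail) = 0.00000
→ bracket: p<0.01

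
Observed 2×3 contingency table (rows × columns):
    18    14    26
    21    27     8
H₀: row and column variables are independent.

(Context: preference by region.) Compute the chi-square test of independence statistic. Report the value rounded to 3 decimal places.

Row totals [58, 56], col totals [39, 41, 34], n=114
χ² = (18−19.84)²/19.84 + (14−20.86)²/20.86 + (26−17.30)²/17.30 + (21−19.16)²/19.16 + (27−20.14)²/20.14 + (8−16.70)²/16.70 = 13.8513
df = 2

test statistic = 13.851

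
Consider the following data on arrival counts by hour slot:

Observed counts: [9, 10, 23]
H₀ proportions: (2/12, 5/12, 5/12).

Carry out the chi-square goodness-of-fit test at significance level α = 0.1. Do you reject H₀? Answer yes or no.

n = 42; E_i = n·p_i = [7.00, 17.50, 17.50]
χ² = (9−7.00)²/7.00 + (10−17.50)²/17.50 + (23−17.50)²/17.50 = 5.5143
df = 2
p-value (upper-tail) = 0.06347
At α=0.1: p < α → reject H₀

reject H₀: yes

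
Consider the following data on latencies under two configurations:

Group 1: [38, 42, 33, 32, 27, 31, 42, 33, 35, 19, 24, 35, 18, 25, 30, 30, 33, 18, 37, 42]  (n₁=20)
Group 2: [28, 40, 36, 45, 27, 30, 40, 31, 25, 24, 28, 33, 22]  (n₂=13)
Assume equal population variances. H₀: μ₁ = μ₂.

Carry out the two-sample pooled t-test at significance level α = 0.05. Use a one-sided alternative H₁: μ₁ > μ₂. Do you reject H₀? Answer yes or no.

x̄₁=31.200, s₁=7.530, n₁=20
x̄₂=31.462, s₂=6.983, n₂=13
s_p² = [19·7.530² + 12·6.983²]/31 = 53.6268
SE = √(s_p²·(1/20+1/13)) = 2.6089
t = (31.200−31.462)/2.6089 = -0.1002
df = 31
p-value (one-sided, H₁ greater) = 0.53960
At α=0.05: p ≥ α → fail to reject H₀

reject H₀: no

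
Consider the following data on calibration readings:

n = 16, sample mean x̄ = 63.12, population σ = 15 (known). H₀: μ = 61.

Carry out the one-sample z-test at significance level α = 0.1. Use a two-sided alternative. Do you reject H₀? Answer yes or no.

reject H₀: no

SE = σ/√n = 15/√16 = 3.7500
z = (x̄−μ₀)/SE = (63.12−61)/3.7500 = 0.5653
p-value (two-sided) = 0.57185
At α=0.1: p ≥ α → fail to reject H₀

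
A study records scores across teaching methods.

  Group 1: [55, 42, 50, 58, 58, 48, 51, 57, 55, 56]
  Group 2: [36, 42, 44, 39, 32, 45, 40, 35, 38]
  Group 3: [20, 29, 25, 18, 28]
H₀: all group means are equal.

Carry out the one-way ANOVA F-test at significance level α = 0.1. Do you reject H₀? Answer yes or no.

reject H₀: yes

Group means [53.00, 39.00, 24.00], grand mean 41.708
SSB = Σnᵢ(x̄ᵢ−x̄)² = 2908.958; SSW = ΣΣ(x−x̄ᵢ)² = 482.000
MSB = 2908.958/2 = 1454.4792; MSW = 482.000/21 = 22.9524
F = MSB/MSW = 63.3694
df = (2, 21)
p-value (upper-tail) = 0.00000
At α=0.1: p < α → reject H₀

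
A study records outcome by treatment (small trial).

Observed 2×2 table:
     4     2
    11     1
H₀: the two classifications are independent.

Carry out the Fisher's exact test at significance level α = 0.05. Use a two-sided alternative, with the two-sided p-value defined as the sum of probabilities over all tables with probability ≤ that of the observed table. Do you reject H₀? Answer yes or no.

reject H₀: no

Margins: r₁=6, r₂=12, c₁=15, c₂=3, n=18
p_obs = C(6,4)·C(12,11)/C(18,15); sum pmf over tables with pmf ≤ p_obs
p-value (two-sided) = 0.24510
At α=0.05: p ≥ α → fail to reject H₀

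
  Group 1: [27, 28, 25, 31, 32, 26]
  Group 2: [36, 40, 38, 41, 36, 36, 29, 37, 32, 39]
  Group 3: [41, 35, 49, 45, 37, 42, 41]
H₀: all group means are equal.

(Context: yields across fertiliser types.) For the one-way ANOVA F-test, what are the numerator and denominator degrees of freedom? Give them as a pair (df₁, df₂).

k = 3 groups, N = 23 total
df = (k−1, N−k) = (3−1, 23−3) = (2, 20)

degrees of freedom = [2, 20]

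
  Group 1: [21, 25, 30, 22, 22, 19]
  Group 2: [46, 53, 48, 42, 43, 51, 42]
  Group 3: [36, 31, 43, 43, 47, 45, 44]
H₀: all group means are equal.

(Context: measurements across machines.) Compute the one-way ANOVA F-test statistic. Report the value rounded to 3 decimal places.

Group means [23.17, 46.43, 41.29], grand mean 37.650
SSB = Σnᵢ(x̄ᵢ−x̄)² = 1890.574; SSW = ΣΣ(x−x̄ᵢ)² = 385.976
MSB = 1890.574/2 = 945.2869; MSW = 385.976/17 = 22.7045
F = MSB/MSW = 41.6344
df = (2, 17)

test statistic = 41.634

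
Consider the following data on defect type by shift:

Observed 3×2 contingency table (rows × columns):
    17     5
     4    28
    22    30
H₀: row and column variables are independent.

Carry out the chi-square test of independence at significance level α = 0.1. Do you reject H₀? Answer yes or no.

reject H₀: yes

Row totals [22, 32, 52], col totals [43, 63], n=106
χ² = (17−8.92)²/8.92 + (5−13.08)²/13.08 + (4−12.98)²/12.98 + (28−19.02)²/19.02 + (22−21.09)²/21.09 + (30−30.91)²/30.91 = 22.8148
df = 2
p-value (upper-tail) = 0.00001
At α=0.1: p < α → reject H₀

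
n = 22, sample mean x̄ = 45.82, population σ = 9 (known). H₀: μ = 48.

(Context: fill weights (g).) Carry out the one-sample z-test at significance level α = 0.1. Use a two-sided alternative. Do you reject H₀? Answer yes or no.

SE = σ/√n = 9/√22 = 1.9188
z = (x̄−μ₀)/SE = (45.82−48)/1.9188 = -1.1361
p-value (two-sided) = 0.25591
At α=0.1: p ≥ α → fail to reject H₀

reject H₀: no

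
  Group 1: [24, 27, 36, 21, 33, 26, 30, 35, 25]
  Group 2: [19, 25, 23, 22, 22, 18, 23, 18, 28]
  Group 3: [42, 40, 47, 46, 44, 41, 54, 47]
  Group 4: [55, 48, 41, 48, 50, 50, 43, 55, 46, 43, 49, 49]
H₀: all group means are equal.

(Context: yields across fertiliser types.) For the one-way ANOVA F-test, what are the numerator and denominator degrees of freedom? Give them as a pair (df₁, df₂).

k = 4 groups, N = 38 total
df = (k−1, N−k) = (4−1, 38−4) = (3, 34)

degrees of freedom = [3, 34]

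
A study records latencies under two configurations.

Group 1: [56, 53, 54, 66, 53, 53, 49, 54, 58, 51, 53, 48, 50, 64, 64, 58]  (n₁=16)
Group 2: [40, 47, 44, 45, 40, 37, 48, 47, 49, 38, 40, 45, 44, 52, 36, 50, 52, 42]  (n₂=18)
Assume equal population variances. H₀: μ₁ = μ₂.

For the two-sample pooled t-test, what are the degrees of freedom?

degrees of freedom = 32

df = n₁ + n₂ − 2 = 16 + 18 − 2 = 32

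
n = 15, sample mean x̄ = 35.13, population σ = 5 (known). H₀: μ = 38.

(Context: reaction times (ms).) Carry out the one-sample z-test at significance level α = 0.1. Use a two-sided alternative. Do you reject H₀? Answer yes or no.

SE = σ/√n = 5/√15 = 1.2910
z = (x̄−μ₀)/SE = (35.13−38)/1.2910 = -2.2231
p-value (two-sided) = 0.02621
At α=0.1: p < α → reject H₀

reject H₀: yes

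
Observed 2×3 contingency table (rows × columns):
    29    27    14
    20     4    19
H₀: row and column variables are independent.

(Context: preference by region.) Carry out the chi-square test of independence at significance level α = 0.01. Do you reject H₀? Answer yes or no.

reject H₀: yes

Row totals [70, 43], col totals [49, 31, 33], n=113
χ² = (29−30.35)²/30.35 + (27−19.20)²/19.20 + (14−20.44)²/20.44 + (20−18.65)²/18.65 + (4−11.80)²/11.80 + (19−12.56)²/12.56 = 13.8124
df = 2
p-value (upper-tail) = 0.00100
At α=0.01: p < α → reject H₀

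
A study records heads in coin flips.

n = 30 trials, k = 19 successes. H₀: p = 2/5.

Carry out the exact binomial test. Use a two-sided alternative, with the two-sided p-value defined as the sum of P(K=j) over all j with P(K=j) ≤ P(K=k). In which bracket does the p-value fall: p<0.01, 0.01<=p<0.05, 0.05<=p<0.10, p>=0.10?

Exact binomial: n=30, k=19, p₀=2/5=0.4000
P(X=j) = C(n,j)·p₀^j·(1−p₀)^(n−j); p = Σ P(X=j) over j with P(X=j) ≤ P(X=19)
p-value (two-sided) = 0.01396
→ bracket: 0.01<=p<0.05

p-value bracket: 0.01<=p<0.05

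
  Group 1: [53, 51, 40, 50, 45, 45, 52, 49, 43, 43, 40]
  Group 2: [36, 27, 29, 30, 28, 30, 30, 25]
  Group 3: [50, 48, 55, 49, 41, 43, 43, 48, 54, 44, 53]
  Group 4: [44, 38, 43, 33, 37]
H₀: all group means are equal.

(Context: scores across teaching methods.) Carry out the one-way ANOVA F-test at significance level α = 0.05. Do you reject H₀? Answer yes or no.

reject H₀: yes

Group means [46.45, 29.38, 48.00, 39.00], grand mean 41.971
SSB = Σnᵢ(x̄ᵢ−x̄)² = 1934.369; SSW = ΣΣ(x−x̄ᵢ)² = 608.602
MSB = 1934.369/3 = 644.7897; MSW = 608.602/31 = 19.6323
F = MSB/MSW = 32.8433
df = (3, 31)
p-value (upper-tail) = 0.00000
At α=0.05: p < α → reject H₀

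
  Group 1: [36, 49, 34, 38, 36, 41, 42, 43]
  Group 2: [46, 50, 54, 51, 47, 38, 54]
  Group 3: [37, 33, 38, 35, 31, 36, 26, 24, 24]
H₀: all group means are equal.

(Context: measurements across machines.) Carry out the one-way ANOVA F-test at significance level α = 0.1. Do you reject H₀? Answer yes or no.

reject H₀: yes

Group means [39.88, 48.57, 31.56], grand mean 39.292
SSB = Σnᵢ(x̄ᵢ−x̄)² = 1144.147; SSW = ΣΣ(x−x̄ᵢ)² = 604.812
MSB = 1144.147/2 = 572.0734; MSW = 604.812/21 = 28.8005
F = MSB/MSW = 19.8633
df = (2, 21)
p-value (upper-tail) = 0.00001
At α=0.1: p < α → reject H₀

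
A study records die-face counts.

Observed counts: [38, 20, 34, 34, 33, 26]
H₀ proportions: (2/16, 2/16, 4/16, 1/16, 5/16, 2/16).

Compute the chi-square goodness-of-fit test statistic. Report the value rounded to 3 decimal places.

test statistic = 67.783

n = 185; E_i = n·p_i = [23.12, 23.12, 46.25, 11.56, 57.81, 23.12]
χ² = (38−23.12)²/23.12 + (20−23.12)²/23.12 + (34−46.25)²/46.25 + (34−11.56)²/11.56 + (33−57.81)²/57.81 + (26−23.12)²/23.12 = 67.7827
df = 5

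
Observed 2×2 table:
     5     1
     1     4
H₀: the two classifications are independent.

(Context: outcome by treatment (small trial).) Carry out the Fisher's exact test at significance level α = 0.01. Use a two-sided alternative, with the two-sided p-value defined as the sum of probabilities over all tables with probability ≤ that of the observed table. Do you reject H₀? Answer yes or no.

reject H₀: no

Margins: r₁=6, r₂=5, c₁=6, c₂=5, n=11
p_obs = C(6,5)·C(5,1)/C(11,6); sum pmf over tables with pmf ≤ p_obs
p-value (two-sided) = 0.08009
At α=0.01: p ≥ α → fail to reject H₀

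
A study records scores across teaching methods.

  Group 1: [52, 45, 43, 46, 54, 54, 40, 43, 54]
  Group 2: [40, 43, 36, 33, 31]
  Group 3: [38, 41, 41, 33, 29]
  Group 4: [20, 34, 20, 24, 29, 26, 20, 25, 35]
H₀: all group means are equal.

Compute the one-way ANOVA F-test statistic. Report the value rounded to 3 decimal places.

test statistic = 24.006

Group means [47.89, 36.60, 36.40, 25.89], grand mean 36.750
SSB = Σnᵢ(x̄ᵢ−x̄)² = 2179.072; SSW = ΣΣ(x−x̄ᵢ)² = 726.178
MSB = 2179.072/3 = 726.3574; MSW = 726.178/24 = 30.2574
F = MSB/MSW = 24.0059
df = (3, 24)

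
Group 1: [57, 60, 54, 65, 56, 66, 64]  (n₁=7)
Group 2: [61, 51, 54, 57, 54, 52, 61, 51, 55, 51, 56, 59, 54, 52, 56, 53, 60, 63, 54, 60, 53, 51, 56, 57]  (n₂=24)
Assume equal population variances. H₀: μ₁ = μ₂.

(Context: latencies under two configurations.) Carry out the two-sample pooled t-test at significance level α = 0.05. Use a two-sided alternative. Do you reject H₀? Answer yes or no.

reject H₀: yes

x̄₁=60.286, s₁=4.786, n₁=7
x̄₂=55.458, s₂=3.623, n₂=24
s_p² = [6·4.786² + 23·3.623²]/29 = 15.1513
SE = √(s_p²·(1/7+1/24)) = 1.6721
t = (60.286−55.458)/1.6721 = 2.8871
df = 29
p-value (two-sided) = 0.00727
At α=0.05: p < α → reject H₀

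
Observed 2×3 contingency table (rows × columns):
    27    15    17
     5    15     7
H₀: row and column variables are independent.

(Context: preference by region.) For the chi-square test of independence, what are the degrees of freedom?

degrees of freedom = 2

df = (r−1)(c−1) = (2−1)·(3−1) = 2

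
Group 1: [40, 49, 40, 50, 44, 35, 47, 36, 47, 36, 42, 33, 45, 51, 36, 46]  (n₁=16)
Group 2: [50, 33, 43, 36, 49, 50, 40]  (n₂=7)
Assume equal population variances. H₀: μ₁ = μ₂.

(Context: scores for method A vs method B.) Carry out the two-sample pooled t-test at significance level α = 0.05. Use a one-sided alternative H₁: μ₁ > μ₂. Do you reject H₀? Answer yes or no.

x̄₁=42.312, s₁=5.873, n₁=16
x̄₂=43.000, s₂=6.976, n₂=7
s_p² = [15·5.873² + 6·6.976²]/21 = 38.5446
SE = √(s_p²·(1/16+1/7)) = 2.8134
t = (42.312−43.000)/2.8134 = -0.2444
df = 21
p-value (one-sided, H₁ greater) = 0.59534
At α=0.05: p ≥ α → fail to reject H₀

reject H₀: no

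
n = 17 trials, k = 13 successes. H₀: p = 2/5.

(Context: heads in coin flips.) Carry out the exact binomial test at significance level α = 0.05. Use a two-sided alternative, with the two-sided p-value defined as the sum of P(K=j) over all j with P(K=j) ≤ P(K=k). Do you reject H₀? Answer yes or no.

Exact binomial: n=17, k=13, p₀=2/5=0.4000
P(X=j) = C(n,j)·p₀^j·(1−p₀)^(n−j); p = Σ P(X=j) over j with P(X=j) ≤ P(X=13)
p-value (two-sided) = 0.00461
At α=0.05: p < α → reject H₀

reject H₀: yes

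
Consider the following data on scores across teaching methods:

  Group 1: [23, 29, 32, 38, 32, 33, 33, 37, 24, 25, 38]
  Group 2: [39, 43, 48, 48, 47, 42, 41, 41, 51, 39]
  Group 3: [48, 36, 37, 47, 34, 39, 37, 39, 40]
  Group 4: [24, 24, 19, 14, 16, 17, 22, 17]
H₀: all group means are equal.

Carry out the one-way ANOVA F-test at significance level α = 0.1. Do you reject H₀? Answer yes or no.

reject H₀: yes

Group means [31.27, 43.90, 39.67, 19.12], grand mean 34.026
SSB = Σnᵢ(x̄ᵢ−x̄)² = 3121.017; SSW = ΣΣ(x−x̄ᵢ)² = 743.957
MSB = 3121.017/3 = 1040.3390; MSW = 743.957/34 = 21.8811
F = MSB/MSW = 47.5451
df = (3, 34)
p-value (upper-tail) = 0.00000
At α=0.1: p < α → reject H₀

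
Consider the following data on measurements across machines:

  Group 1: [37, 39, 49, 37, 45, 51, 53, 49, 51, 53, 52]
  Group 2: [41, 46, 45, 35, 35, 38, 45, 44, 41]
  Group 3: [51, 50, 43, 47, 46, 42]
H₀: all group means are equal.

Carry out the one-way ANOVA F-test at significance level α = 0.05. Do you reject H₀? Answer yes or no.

reject H₀: yes

Group means [46.91, 41.11, 46.50], grand mean 44.808
SSB = Σnᵢ(x̄ᵢ−x̄)² = 188.740; SSW = ΣΣ(x−x̄ᵢ)² = 617.298
MSB = 188.740/2 = 94.3702; MSW = 617.298/23 = 26.8390
F = MSB/MSW = 3.5162
df = (2, 23)
p-value (upper-tail) = 0.04652
At α=0.05: p < α → reject H₀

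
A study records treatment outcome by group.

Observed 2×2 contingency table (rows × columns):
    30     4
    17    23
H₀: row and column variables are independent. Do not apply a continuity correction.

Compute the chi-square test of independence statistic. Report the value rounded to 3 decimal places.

test statistic = 16.589

Row totals [34, 40], col totals [47, 27], n=74
χ² = (30−21.59)²/21.59 + (4−12.41)²/12.41 + (17−25.41)²/25.41 + (23−14.59)²/14.59 = 16.5887
df = 1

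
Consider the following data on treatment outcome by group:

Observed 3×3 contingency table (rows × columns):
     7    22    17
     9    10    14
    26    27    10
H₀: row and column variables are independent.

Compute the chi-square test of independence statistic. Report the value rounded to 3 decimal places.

test statistic = 14.472

Row totals [46, 33, 63], col totals [42, 59, 41], n=142
χ² = (7−13.61)²/13.61 + (22−19.11)²/19.11 + (17−13.28)²/13.28 + (9−9.76)²/9.76 + (10−13.71)²/13.71 + (14−9.53)²/9.53 + (26−18.63)²/18.63 + (27−26.18)²/26.18 + (10−18.19)²/18.19 = 14.4723
df = 4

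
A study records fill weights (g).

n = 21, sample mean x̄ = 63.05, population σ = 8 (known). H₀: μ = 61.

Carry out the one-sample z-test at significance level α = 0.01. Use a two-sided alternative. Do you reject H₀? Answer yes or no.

SE = σ/√n = 8/√21 = 1.7457
z = (x̄−μ₀)/SE = (63.05−61)/1.7457 = 1.1743
p-value (two-sided) = 0.24028
At α=0.01: p ≥ α → fail to reject H₀

reject H₀: no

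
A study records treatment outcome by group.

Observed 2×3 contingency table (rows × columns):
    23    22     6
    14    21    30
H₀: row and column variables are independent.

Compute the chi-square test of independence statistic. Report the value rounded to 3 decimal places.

test statistic = 16.767

Row totals [51, 65], col totals [37, 43, 36], n=116
χ² = (23−16.27)²/16.27 + (22−18.91)²/18.91 + (6−15.83)²/15.83 + (14−20.73)²/20.73 + (21−24.09)²/24.09 + (30−20.17)²/20.17 = 16.7670
df = 2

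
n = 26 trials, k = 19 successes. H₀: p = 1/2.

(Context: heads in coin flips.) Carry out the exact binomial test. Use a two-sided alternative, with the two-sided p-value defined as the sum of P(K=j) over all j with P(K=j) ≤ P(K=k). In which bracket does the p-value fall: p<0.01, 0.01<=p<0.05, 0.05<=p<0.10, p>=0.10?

p-value bracket: 0.01<=p<0.05

Exact binomial: n=26, k=19, p₀=1/2=0.5000
P(X=j) = C(n,j)·p₀^j·(1−p₀)^(n−j); p = Σ P(X=j) over j with P(X=j) ≤ P(X=19)
p-value (two-sided) = 0.02896
→ bracket: 0.01<=p<0.05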